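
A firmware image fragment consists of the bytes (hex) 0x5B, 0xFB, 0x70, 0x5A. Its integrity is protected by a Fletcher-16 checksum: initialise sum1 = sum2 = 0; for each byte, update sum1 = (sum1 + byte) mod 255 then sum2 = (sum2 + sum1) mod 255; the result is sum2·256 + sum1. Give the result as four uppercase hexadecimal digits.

Running sums (mod 255):
  after byte 0 (0x5B): sum1=91, sum2=91
  after byte 1 (0xFB): sum1=87, sum2=178
  after byte 2 (0x70): sum1=199, sum2=122
  after byte 3 (0x5A): sum1=34, sum2=156
Checksum = sum2·256 + sum1 = 156·256 + 34 = 39970 = 0x9C22.

9C22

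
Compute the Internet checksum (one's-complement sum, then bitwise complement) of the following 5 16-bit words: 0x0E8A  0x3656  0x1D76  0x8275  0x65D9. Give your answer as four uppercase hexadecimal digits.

B55A

One's-complement addition (fold any carry out of bit 15 back into bit 0):
  0x0E8A + 0x3656 = 0x044E0
  0x44E0 + 0x1D76 = 0x06256
  0x6256 + 0x8275 = 0x0E4CB
  0xE4CB + 0x65D9 = 0x14AA4 → wrap carry → 0x4AA5
One's-complement sum = 0x4AA5.
Checksum = ~0x4AA5 & 0xFFFF = 0xB55A.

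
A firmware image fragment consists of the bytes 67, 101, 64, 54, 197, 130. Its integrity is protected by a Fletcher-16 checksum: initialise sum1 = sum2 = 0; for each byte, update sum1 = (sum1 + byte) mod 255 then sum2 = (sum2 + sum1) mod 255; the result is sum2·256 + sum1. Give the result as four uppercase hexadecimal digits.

4067

Running sums (mod 255):
  after byte 0 (67): sum1=67, sum2=67
  after byte 1 (101): sum1=168, sum2=235
  after byte 2 (64): sum1=232, sum2=212
  after byte 3 (54): sum1=31, sum2=243
  after byte 4 (197): sum1=228, sum2=216
  after byte 5 (130): sum1=103, sum2=64
Checksum = sum2·256 + sum1 = 64·256 + 103 = 16487 = 0x4067.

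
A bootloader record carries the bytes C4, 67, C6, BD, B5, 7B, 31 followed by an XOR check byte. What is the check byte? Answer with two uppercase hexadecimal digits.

27

XOR the bytes together:
  start with 0xC4
  0xC4 ⊕ 0x67 = 0xA3
  0xA3 ⊕ 0xC6 = 0x65
  0x65 ⊕ 0xBD = 0xD8
  0xD8 ⊕ 0xB5 = 0x6D
  0x6D ⊕ 0x7B = 0x16
  0x16 ⊕ 0x31 = 0x27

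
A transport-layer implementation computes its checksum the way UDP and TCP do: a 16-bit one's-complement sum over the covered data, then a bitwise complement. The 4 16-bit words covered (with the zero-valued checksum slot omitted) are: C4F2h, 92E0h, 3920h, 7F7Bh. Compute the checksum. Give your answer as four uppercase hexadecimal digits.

One's-complement addition (fold any carry out of bit 15 back into bit 0):
  0xC4F2 + 0x92E0 = 0x157D2 → wrap carry → 0x57D3
  0x57D3 + 0x3920 = 0x090F3
  0x90F3 + 0x7F7B = 0x1106E → wrap carry → 0x106F
One's-complement sum = 0x106F.
Checksum = ~0x106F & 0xFFFF = 0xEF90.

EF90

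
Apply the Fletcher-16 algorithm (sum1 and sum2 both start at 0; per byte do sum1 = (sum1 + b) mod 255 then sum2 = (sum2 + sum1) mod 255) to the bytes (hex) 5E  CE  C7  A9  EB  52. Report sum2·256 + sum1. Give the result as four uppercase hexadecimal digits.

86DC

Running sums (mod 255):
  after byte 0 (5E): sum1=94, sum2=94
  after byte 1 (CE): sum1=45, sum2=139
  after byte 2 (C7): sum1=244, sum2=128
  after byte 3 (A9): sum1=158, sum2=31
  after byte 4 (EB): sum1=138, sum2=169
  after byte 5 (52): sum1=220, sum2=134
Checksum = sum2·256 + sum1 = 134·256 + 220 = 34524 = 0x86DC.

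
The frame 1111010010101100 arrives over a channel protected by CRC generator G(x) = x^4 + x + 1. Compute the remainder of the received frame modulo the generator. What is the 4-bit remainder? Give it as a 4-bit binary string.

1100

Modulo-2 division of 1111010010101100 by 10011:
  pos 0: 11110 XOR 10011 = 01101
  pos 1: 11011 XOR 10011 = 01000
  pos 2: 10000 XOR 10011 = 00011
  pos 5: 11010 XOR 10011 = 01001
  pos 6: 10011 XOR 10011 = 00000
Remainder = 1100 (nonzero — an error is detected).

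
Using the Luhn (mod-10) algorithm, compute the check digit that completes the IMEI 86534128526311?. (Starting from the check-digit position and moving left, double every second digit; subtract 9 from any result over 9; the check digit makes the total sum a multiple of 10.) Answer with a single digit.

Partial digits right→left: 1 1 3 6 2 5 8 2 1 4 3 5 6 8
Double every second digit counting from the check-digit position (so the 1st, 3rd, 5th, ... of the partial from the right).
  doubled (with −9 where >9): 2 6 4 7 2 6 3 → sum 30
  kept as-is: 1 6 5 2 4 5 8 → sum 31
Total = 30 + 31 = 61.
Check digit = (10 − (61 mod 10)) mod 10 = 9.

9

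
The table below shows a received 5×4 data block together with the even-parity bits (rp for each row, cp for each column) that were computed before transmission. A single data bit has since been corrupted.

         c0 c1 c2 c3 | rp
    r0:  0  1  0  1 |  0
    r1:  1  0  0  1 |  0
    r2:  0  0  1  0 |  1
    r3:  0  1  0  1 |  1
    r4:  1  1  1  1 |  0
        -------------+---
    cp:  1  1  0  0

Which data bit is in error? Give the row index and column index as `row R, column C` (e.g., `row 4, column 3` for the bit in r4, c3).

row 3, column 0

Recompute each row's even parity and compare to rp:
  r0: data parity 0, sent rp 0 → ok
  r1: data parity 0, sent rp 0 → ok
  r2: data parity 1, sent rp 1 → ok
  r3: data parity 0, sent rp 1 → mismatch
  r4: data parity 0, sent rp 0 → ok
Recompute each column's even parity and compare to cp:
  c0: data parity 0, sent cp 1 → mismatch
  c1: data parity 1, sent cp 1 → ok
  c2: data parity 0, sent cp 0 → ok
  c3: data parity 0, sent cp 0 → ok
Exactly one row (r3) and one column (c0) fail → the flipped bit is at their intersection.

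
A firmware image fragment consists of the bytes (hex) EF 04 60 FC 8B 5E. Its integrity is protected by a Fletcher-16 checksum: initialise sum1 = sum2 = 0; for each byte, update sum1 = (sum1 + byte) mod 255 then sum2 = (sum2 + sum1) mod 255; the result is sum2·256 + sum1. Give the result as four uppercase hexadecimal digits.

Running sums (mod 255):
  after byte 0 (EF): sum1=239, sum2=239
  after byte 1 (04): sum1=243, sum2=227
  after byte 2 (60): sum1=84, sum2=56
  after byte 3 (FC): sum1=81, sum2=137
  after byte 4 (8B): sum1=220, sum2=102
  after byte 5 (5E): sum1=59, sum2=161
Checksum = sum2·256 + sum1 = 161·256 + 59 = 41275 = 0xA13B.

A13B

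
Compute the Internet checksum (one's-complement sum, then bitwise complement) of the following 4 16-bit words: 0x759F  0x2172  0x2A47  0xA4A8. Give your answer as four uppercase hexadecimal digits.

One's-complement addition (fold any carry out of bit 15 back into bit 0):
  0x759F + 0x2172 = 0x09711
  0x9711 + 0x2A47 = 0x0C158
  0xC158 + 0xA4A8 = 0x16600 → wrap carry → 0x6601
One's-complement sum = 0x6601.
Checksum = ~0x6601 & 0xFFFF = 0x99FE.

99FE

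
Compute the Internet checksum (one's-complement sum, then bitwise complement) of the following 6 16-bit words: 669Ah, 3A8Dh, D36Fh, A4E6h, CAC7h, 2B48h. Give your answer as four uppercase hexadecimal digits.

F071

One's-complement addition (fold any carry out of bit 15 back into bit 0):
  0x669A + 0x3A8D = 0x0A127
  0xA127 + 0xD36F = 0x17496 → wrap carry → 0x7497
  0x7497 + 0xA4E6 = 0x1197D → wrap carry → 0x197E
  0x197E + 0xCAC7 = 0x0E445
  0xE445 + 0x2B48 = 0x10F8D → wrap carry → 0x0F8E
One's-complement sum = 0x0F8E.
Checksum = ~0x0F8E & 0xFFFF = 0xF071.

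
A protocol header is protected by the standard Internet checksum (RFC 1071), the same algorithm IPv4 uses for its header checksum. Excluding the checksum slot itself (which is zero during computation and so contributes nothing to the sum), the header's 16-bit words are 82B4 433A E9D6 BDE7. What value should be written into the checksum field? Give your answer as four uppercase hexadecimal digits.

One's-complement addition (fold any carry out of bit 15 back into bit 0):
  0x82B4 + 0x433A = 0x0C5EE
  0xC5EE + 0xE9D6 = 0x1AFC4 → wrap carry → 0xAFC5
  0xAFC5 + 0xBDE7 = 0x16DAC → wrap carry → 0x6DAD
One's-complement sum = 0x6DAD.
Checksum = ~0x6DAD & 0xFFFF = 0x9252.

9252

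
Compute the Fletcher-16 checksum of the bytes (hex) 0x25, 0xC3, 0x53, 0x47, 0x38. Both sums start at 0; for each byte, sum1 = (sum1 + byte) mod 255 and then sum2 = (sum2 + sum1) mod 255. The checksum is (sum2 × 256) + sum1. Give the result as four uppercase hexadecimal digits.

Running sums (mod 255):
  after byte 0 (0x25): sum1=37, sum2=37
  after byte 1 (0xC3): sum1=232, sum2=14
  after byte 2 (0x53): sum1=60, sum2=74
  after byte 3 (0x47): sum1=131, sum2=205
  after byte 4 (0x38): sum1=187, sum2=137
Checksum = sum2·256 + sum1 = 137·256 + 187 = 35259 = 0x89BB.

89BB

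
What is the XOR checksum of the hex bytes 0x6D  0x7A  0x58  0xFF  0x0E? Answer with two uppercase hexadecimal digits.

XOR the bytes together:
  start with 0x6D
  0x6D ⊕ 0x7A = 0x17
  0x17 ⊕ 0x58 = 0x4F
  0x4F ⊕ 0xFF = 0xB0
  0xB0 ⊕ 0x0E = 0xBE

BE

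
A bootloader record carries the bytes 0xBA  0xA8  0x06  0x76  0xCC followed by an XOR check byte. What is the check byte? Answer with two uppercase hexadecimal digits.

AE

XOR the bytes together:
  start with 0xBA
  0xBA ⊕ 0xA8 = 0x12
  0x12 ⊕ 0x06 = 0x14
  0x14 ⊕ 0x76 = 0x62
  0x62 ⊕ 0xCC = 0xAE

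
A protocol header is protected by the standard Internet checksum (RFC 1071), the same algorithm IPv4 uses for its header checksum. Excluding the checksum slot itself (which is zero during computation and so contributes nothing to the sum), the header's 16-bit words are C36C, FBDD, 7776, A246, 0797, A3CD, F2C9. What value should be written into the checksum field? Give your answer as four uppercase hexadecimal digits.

88C9

One's-complement addition (fold any carry out of bit 15 back into bit 0):
  0xC36C + 0xFBDD = 0x1BF49 → wrap carry → 0xBF4A
  0xBF4A + 0x7776 = 0x136C0 → wrap carry → 0x36C1
  0x36C1 + 0xA246 = 0x0D907
  0xD907 + 0x0797 = 0x0E09E
  0xE09E + 0xA3CD = 0x1846B → wrap carry → 0x846C
  0x846C + 0xF2C9 = 0x17735 → wrap carry → 0x7736
One's-complement sum = 0x7736.
Checksum = ~0x7736 & 0xFFFF = 0x88C9.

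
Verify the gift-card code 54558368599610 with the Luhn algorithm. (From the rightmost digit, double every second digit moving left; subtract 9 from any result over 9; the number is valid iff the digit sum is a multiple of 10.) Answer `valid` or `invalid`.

From the right, keep odd positions and double even positions (subtract 9 from any doubled value over 9):
  doubled (positions 2,4,...): 2 9 1 3 7 1 1 → sum 24
  kept (positions 1,3,...): 0 6 9 8 3 5 4 → sum 35
Total = 59.
59 mod 10 = 9, so the number is invalid.

invalid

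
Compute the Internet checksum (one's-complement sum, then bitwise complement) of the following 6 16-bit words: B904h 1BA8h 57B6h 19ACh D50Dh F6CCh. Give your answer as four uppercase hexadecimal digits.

One's-complement addition (fold any carry out of bit 15 back into bit 0):
  0xB904 + 0x1BA8 = 0x0D4AC
  0xD4AC + 0x57B6 = 0x12C62 → wrap carry → 0x2C63
  0x2C63 + 0x19AC = 0x0460F
  0x460F + 0xD50D = 0x11B1C → wrap carry → 0x1B1D
  0x1B1D + 0xF6CC = 0x111E9 → wrap carry → 0x11EA
One's-complement sum = 0x11EA.
Checksum = ~0x11EA & 0xFFFF = 0xEE15.

EE15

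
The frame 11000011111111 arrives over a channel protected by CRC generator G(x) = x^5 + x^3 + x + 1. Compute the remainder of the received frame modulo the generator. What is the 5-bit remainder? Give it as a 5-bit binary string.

Modulo-2 division of 11000011111111 by 101011:
  pos 0: 110000 XOR 101011 = 011011
  pos 1: 110111 XOR 101011 = 011100
  pos 2: 111001 XOR 101011 = 010010
  pos 3: 100101 XOR 101011 = 001110
  pos 5: 111011 XOR 101011 = 010000
  pos 6: 100001 XOR 101011 = 001010
  pos 8: 101011 XOR 101011 = 000000
Remainder = 00000 (zero — the frame passes the CRC check).

00000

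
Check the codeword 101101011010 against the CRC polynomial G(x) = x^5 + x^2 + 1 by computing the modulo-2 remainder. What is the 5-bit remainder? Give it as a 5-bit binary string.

Modulo-2 division of 101101011010 by 100101:
  pos 0: 101101 XOR 100101 = 001000
  pos 2: 100001 XOR 100101 = 000100
  pos 5: 100101 XOR 100101 = 000000
Remainder = 00000 (zero — the frame passes the CRC check).

00000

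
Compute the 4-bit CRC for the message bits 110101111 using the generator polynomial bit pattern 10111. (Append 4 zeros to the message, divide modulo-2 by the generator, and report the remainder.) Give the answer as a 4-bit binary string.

1110

Append 4 zeros: 1101011110000. Divide by 10111 (XOR where the leading bit is 1):
  pos 0: 11010 XOR 10111 = 01101
  pos 1: 11011 XOR 10111 = 01100
  pos 2: 11001 XOR 10111 = 01110
  pos 3: 11101 XOR 10111 = 01010
  pos 4: 10101 XOR 10111 = 00010
  pos 7: 10000 XOR 10111 = 00111
Remainder (last 4 bits) = 1110. This is the CRC / FCS.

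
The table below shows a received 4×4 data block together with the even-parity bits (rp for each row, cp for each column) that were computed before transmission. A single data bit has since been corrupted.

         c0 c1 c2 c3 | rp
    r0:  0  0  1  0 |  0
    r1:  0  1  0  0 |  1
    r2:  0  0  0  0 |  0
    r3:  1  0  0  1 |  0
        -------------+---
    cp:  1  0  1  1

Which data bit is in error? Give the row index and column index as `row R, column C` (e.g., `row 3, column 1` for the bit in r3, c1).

row 0, column 1

Recompute each row's even parity and compare to rp:
  r0: data parity 1, sent rp 0 → mismatch
  r1: data parity 1, sent rp 1 → ok
  r2: data parity 0, sent rp 0 → ok
  r3: data parity 0, sent rp 0 → ok
Recompute each column's even parity and compare to cp:
  c0: data parity 1, sent cp 1 → ok
  c1: data parity 1, sent cp 0 → mismatch
  c2: data parity 1, sent cp 1 → ok
  c3: data parity 1, sent cp 1 → ok
Exactly one row (r0) and one column (c1) fail → the flipped bit is at their intersection.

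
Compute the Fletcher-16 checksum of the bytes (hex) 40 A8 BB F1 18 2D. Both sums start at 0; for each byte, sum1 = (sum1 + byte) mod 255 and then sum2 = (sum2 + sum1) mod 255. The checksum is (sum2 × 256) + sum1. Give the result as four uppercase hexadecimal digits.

EEDB

Running sums (mod 255):
  after byte 0 (40): sum1=64, sum2=64
  after byte 1 (A8): sum1=232, sum2=41
  after byte 2 (BB): sum1=164, sum2=205
  after byte 3 (F1): sum1=150, sum2=100
  after byte 4 (18): sum1=174, sum2=19
  after byte 5 (2D): sum1=219, sum2=238
Checksum = sum2·256 + sum1 = 238·256 + 219 = 61147 = 0xEEDB.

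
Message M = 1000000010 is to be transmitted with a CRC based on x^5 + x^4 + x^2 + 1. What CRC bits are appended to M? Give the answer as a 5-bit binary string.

Append 5 zeros: 100000001000000. Divide by 110101 (XOR where the leading bit is 1):
  pos 0: 100000 XOR 110101 = 010101
  pos 1: 101010 XOR 110101 = 011111
  pos 2: 111110 XOR 110101 = 001011
  pos 4: 101110 XOR 110101 = 011011
  pos 5: 110110 XOR 110101 = 000011
  pos 9: 110000 XOR 110101 = 000101
Remainder (last 5 bits) = 00101. This is the CRC / FCS.

00101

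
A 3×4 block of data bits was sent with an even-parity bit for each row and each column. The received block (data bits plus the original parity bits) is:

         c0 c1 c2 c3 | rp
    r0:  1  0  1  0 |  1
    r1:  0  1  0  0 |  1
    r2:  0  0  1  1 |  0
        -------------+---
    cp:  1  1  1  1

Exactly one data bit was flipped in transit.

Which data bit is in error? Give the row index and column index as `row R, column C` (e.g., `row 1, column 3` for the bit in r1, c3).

row 0, column 2

Recompute each row's even parity and compare to rp:
  r0: data parity 0, sent rp 1 → mismatch
  r1: data parity 1, sent rp 1 → ok
  r2: data parity 0, sent rp 0 → ok
Recompute each column's even parity and compare to cp:
  c0: data parity 1, sent cp 1 → ok
  c1: data parity 1, sent cp 1 → ok
  c2: data parity 0, sent cp 1 → mismatch
  c3: data parity 1, sent cp 1 → ok
Exactly one row (r0) and one column (c2) fail → the flipped bit is at their intersection.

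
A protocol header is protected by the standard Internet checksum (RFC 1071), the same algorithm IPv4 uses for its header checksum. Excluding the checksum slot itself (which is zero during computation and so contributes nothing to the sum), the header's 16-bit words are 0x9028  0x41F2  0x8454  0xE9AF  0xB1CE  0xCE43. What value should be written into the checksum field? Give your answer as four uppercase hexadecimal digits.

3FCE

One's-complement addition (fold any carry out of bit 15 back into bit 0):
  0x9028 + 0x41F2 = 0x0D21A
  0xD21A + 0x8454 = 0x1566E → wrap carry → 0x566F
  0x566F + 0xE9AF = 0x1401E → wrap carry → 0x401F
  0x401F + 0xB1CE = 0x0F1ED
  0xF1ED + 0xCE43 = 0x1C030 → wrap carry → 0xC031
One's-complement sum = 0xC031.
Checksum = ~0xC031 & 0xFFFF = 0x3FCE.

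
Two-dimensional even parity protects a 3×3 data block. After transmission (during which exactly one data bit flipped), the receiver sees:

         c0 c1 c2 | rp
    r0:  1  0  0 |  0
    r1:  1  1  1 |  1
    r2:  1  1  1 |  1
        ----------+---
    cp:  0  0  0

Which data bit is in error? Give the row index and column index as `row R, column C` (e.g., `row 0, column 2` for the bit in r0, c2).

row 0, column 0

Recompute each row's even parity and compare to rp:
  r0: data parity 1, sent rp 0 → mismatch
  r1: data parity 1, sent rp 1 → ok
  r2: data parity 1, sent rp 1 → ok
Recompute each column's even parity and compare to cp:
  c0: data parity 1, sent cp 0 → mismatch
  c1: data parity 0, sent cp 0 → ok
  c2: data parity 0, sent cp 0 → ok
Exactly one row (r0) and one column (c0) fail → the flipped bit is at their intersection.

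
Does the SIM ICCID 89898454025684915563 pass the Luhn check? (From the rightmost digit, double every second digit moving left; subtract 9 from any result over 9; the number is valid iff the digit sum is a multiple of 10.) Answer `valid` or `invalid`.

From the right, keep odd positions and double even positions (subtract 9 from any doubled value over 9):
  doubled (positions 2,4,...): 3 1 9 7 1 0 1 7 7 7 → sum 43
  kept (positions 1,3,...): 3 5 1 4 6 2 4 4 9 9 → sum 47
Total = 90.
90 mod 10 = 0, so the number is valid.

valid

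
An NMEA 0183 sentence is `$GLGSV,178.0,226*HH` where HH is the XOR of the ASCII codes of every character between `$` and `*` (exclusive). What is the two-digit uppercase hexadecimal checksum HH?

XOR the ASCII codes of the payload characters:
  'G' = 0x47 → acc = 0x47
  'L' = 0x4C → acc = 0x0B
  'G' = 0x47 → acc = 0x4C
  'S' = 0x53 → acc = 0x1F
  'V' = 0x56 → acc = 0x49
  ',' = 0x2C → acc = 0x65
  '1' = 0x31 → acc = 0x54
  '7' = 0x37 → acc = 0x63
  '8' = 0x38 → acc = 0x5B
  '.' = 0x2E → acc = 0x75
  '0' = 0x30 → acc = 0x45
  ',' = 0x2C → acc = 0x69
  '2' = 0x32 → acc = 0x5B
  '2' = 0x32 → acc = 0x69
  '6' = 0x36 → acc = 0x5F
Checksum = 0x5F.

5F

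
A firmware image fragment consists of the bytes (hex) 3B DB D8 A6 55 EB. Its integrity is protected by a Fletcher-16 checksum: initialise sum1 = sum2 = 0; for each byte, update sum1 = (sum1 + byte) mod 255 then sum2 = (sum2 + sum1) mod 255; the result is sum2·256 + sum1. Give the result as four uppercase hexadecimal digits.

Running sums (mod 255):
  after byte 0 (3B): sum1=59, sum2=59
  after byte 1 (DB): sum1=23, sum2=82
  after byte 2 (D8): sum1=239, sum2=66
  after byte 3 (A6): sum1=150, sum2=216
  after byte 4 (55): sum1=235, sum2=196
  after byte 5 (EB): sum1=215, sum2=156
Checksum = sum2·256 + sum1 = 156·256 + 215 = 40151 = 0x9CD7.

9CD7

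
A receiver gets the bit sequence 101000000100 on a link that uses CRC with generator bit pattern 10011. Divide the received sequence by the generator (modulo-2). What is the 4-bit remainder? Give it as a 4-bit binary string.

0000

Modulo-2 division of 101000000100 by 10011:
  pos 0: 10100 XOR 10011 = 00111
  pos 2: 11100 XOR 10011 = 01111
  pos 3: 11110 XOR 10011 = 01101
  pos 4: 11010 XOR 10011 = 01001
  pos 5: 10011 XOR 10011 = 00000
Remainder = 0000 (zero — the frame passes the CRC check).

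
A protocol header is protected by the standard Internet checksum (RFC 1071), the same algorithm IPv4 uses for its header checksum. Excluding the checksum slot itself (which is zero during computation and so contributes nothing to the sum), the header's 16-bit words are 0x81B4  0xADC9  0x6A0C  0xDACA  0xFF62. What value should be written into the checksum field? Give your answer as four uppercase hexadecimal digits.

8C47

One's-complement addition (fold any carry out of bit 15 back into bit 0):
  0x81B4 + 0xADC9 = 0x12F7D → wrap carry → 0x2F7E
  0x2F7E + 0x6A0C = 0x0998A
  0x998A + 0xDACA = 0x17454 → wrap carry → 0x7455
  0x7455 + 0xFF62 = 0x173B7 → wrap carry → 0x73B8
One's-complement sum = 0x73B8.
Checksum = ~0x73B8 & 0xFFFF = 0x8C47.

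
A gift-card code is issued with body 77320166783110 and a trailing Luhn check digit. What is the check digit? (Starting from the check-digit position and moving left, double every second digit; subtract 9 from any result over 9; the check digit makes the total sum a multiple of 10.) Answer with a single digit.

Partial digits right→left: 0 1 1 3 8 7 6 6 1 0 2 3 7 7
Double every second digit counting from the check-digit position (so the 1st, 3rd, 5th, ... of the partial from the right).
  doubled (with −9 where >9): 0 2 7 3 2 4 5 → sum 23
  kept as-is: 1 3 7 6 0 3 7 → sum 27
Total = 23 + 27 = 50.
Check digit = (10 − (50 mod 10)) mod 10 = 0.

0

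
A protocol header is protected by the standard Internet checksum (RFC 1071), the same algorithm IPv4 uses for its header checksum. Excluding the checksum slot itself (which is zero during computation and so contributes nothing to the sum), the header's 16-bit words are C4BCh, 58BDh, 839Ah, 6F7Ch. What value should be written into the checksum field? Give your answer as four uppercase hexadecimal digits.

EF6E

One's-complement addition (fold any carry out of bit 15 back into bit 0):
  0xC4BC + 0x58BD = 0x11D79 → wrap carry → 0x1D7A
  0x1D7A + 0x839A = 0x0A114
  0xA114 + 0x6F7C = 0x11090 → wrap carry → 0x1091
One's-complement sum = 0x1091.
Checksum = ~0x1091 & 0xFFFF = 0xEF6E.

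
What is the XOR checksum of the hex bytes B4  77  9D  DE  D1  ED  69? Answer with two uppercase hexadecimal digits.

XOR the bytes together:
  start with 0xB4
  0xB4 ⊕ 0x77 = 0xC3
  0xC3 ⊕ 0x9D = 0x5E
  0x5E ⊕ 0xDE = 0x80
  0x80 ⊕ 0xD1 = 0x51
  0x51 ⊕ 0xED = 0xBC
  0xBC ⊕ 0x69 = 0xD5

D5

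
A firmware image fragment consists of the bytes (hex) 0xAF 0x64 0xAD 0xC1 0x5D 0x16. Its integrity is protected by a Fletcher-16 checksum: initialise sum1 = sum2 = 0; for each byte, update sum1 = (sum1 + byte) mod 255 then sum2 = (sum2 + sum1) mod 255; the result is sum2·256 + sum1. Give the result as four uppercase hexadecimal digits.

Running sums (mod 255):
  after byte 0 (0xAF): sum1=175, sum2=175
  after byte 1 (0x64): sum1=20, sum2=195
  after byte 2 (0xAD): sum1=193, sum2=133
  after byte 3 (0xC1): sum1=131, sum2=9
  after byte 4 (0x5D): sum1=224, sum2=233
  after byte 5 (0x16): sum1=246, sum2=224
Checksum = sum2·256 + sum1 = 224·256 + 246 = 57590 = 0xE0F6.

E0F6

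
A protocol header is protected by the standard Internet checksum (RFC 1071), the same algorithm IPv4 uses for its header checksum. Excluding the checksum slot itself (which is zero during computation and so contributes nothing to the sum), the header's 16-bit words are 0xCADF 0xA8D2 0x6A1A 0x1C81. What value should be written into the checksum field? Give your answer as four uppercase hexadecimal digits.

One's-complement addition (fold any carry out of bit 15 back into bit 0):
  0xCADF + 0xA8D2 = 0x173B1 → wrap carry → 0x73B2
  0x73B2 + 0x6A1A = 0x0DDCC
  0xDDCC + 0x1C81 = 0x0FA4D
One's-complement sum = 0xFA4D.
Checksum = ~0xFA4D & 0xFFFF = 0x05B2.

05B2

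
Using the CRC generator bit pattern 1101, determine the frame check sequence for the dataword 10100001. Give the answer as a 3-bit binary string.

Append 3 zeros: 10100001000. Divide by 1101 (XOR where the leading bit is 1):
  pos 0: 1010 XOR 1101 = 0111
  pos 1: 1110 XOR 1101 = 0011
  pos 3: 1100 XOR 1101 = 0001
  pos 6: 1100 XOR 1101 = 0001
Remainder (last 3 bits) = 010. This is the CRC / FCS.

010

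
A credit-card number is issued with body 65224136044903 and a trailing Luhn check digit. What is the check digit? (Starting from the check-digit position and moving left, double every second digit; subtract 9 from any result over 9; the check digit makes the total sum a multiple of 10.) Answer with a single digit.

8

Partial digits right→left: 3 0 9 4 4 0 6 3 1 4 2 2 5 6
Double every second digit counting from the check-digit position (so the 1st, 3rd, 5th, ... of the partial from the right).
  doubled (with −9 where >9): 6 9 8 3 2 4 1 → sum 33
  kept as-is: 0 4 0 3 4 2 6 → sum 19
Total = 33 + 19 = 52.
Check digit = (10 − (52 mod 10)) mod 10 = 8.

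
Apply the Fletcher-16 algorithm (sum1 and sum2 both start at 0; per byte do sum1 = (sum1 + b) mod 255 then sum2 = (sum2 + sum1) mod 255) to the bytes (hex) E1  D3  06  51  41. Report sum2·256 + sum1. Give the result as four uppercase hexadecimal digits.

AE4E

Running sums (mod 255):
  after byte 0 (E1): sum1=225, sum2=225
  after byte 1 (D3): sum1=181, sum2=151
  after byte 2 (06): sum1=187, sum2=83
  after byte 3 (51): sum1=13, sum2=96
  after byte 4 (41): sum1=78, sum2=174
Checksum = sum2·256 + sum1 = 174·256 + 78 = 44622 = 0xAE4E.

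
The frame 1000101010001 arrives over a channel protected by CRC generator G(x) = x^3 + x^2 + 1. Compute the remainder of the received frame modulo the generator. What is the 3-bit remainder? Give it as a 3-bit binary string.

Modulo-2 division of 1000101010001 by 1101:
  pos 0: 1000 XOR 1101 = 0101
  pos 1: 1011 XOR 1101 = 0110
  pos 2: 1100 XOR 1101 = 0001
  pos 5: 1101 XOR 1101 = 0000
Remainder = 001 (nonzero — an error is detected).

001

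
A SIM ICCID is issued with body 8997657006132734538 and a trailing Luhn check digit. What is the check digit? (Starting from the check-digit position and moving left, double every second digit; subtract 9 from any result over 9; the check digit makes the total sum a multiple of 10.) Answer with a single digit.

Partial digits right→left: 8 3 5 4 3 7 2 3 1 6 0 0 7 5 6 7 9 9 8
Double every second digit counting from the check-digit position (so the 1st, 3rd, 5th, ... of the partial from the right).
  doubled (with −9 where >9): 7 1 6 4 2 0 5 3 9 7 → sum 44
  kept as-is: 3 4 7 3 6 0 5 7 9 → sum 44
Total = 44 + 44 = 88.
Check digit = (10 − (88 mod 10)) mod 10 = 2.

2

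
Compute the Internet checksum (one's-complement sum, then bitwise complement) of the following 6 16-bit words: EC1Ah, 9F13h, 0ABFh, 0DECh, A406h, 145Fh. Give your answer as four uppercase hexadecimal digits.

One's-complement addition (fold any carry out of bit 15 back into bit 0):
  0xEC1A + 0x9F13 = 0x18B2D → wrap carry → 0x8B2E
  0x8B2E + 0x0ABF = 0x095ED
  0x95ED + 0x0DEC = 0x0A3D9
  0xA3D9 + 0xA406 = 0x147DF → wrap carry → 0x47E0
  0x47E0 + 0x145F = 0x05C3F
One's-complement sum = 0x5C3F.
Checksum = ~0x5C3F & 0xFFFF = 0xA3C0.

A3C0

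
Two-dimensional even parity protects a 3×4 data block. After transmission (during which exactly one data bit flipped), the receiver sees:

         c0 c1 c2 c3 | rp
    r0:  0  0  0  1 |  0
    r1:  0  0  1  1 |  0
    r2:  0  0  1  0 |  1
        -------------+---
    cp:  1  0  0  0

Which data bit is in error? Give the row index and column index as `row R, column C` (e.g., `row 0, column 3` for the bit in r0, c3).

Recompute each row's even parity and compare to rp:
  r0: data parity 1, sent rp 0 → mismatch
  r1: data parity 0, sent rp 0 → ok
  r2: data parity 1, sent rp 1 → ok
Recompute each column's even parity and compare to cp:
  c0: data parity 0, sent cp 1 → mismatch
  c1: data parity 0, sent cp 0 → ok
  c2: data parity 0, sent cp 0 → ok
  c3: data parity 0, sent cp 0 → ok
Exactly one row (r0) and one column (c0) fail → the flipped bit is at their intersection.

row 0, column 0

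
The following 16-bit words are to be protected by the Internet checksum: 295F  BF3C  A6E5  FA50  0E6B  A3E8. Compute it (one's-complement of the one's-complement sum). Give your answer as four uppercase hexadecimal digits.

C3D9

One's-complement addition (fold any carry out of bit 15 back into bit 0):
  0x295F + 0xBF3C = 0x0E89B
  0xE89B + 0xA6E5 = 0x18F80 → wrap carry → 0x8F81
  0x8F81 + 0xFA50 = 0x189D1 → wrap carry → 0x89D2
  0x89D2 + 0x0E6B = 0x0983D
  0x983D + 0xA3E8 = 0x13C25 → wrap carry → 0x3C26
One's-complement sum = 0x3C26.
Checksum = ~0x3C26 & 0xFFFF = 0xC3D9.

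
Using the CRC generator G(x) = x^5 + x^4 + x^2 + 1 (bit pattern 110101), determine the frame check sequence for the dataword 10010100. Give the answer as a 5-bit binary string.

Append 5 zeros: 1001010000000. Divide by 110101 (XOR where the leading bit is 1):
  pos 0: 100101 XOR 110101 = 010000
  pos 1: 100000 XOR 110101 = 010101
  pos 2: 101010 XOR 110101 = 011111
  pos 3: 111110 XOR 110101 = 001011
  pos 5: 101100 XOR 110101 = 011001
  pos 6: 110010 XOR 110101 = 000111
Remainder (last 5 bits) = 01110. This is the CRC / FCS.

01110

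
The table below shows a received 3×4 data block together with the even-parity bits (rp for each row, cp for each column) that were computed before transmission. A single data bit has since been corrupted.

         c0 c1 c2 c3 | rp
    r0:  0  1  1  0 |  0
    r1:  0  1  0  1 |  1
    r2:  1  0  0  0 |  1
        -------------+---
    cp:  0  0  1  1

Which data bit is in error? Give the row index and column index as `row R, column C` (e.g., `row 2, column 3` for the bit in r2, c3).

row 1, column 0

Recompute each row's even parity and compare to rp:
  r0: data parity 0, sent rp 0 → ok
  r1: data parity 0, sent rp 1 → mismatch
  r2: data parity 1, sent rp 1 → ok
Recompute each column's even parity and compare to cp:
  c0: data parity 1, sent cp 0 → mismatch
  c1: data parity 0, sent cp 0 → ok
  c2: data parity 1, sent cp 1 → ok
  c3: data parity 1, sent cp 1 → ok
Exactly one row (r1) and one column (c0) fail → the flipped bit is at their intersection.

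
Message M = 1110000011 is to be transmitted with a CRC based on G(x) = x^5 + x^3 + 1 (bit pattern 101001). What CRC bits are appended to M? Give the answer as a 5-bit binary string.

Append 5 zeros: 111000001100000. Divide by 101001 (XOR where the leading bit is 1):
  pos 0: 111000 XOR 101001 = 010001
  pos 1: 100010 XOR 101001 = 001011
  pos 3: 101101 XOR 101001 = 000100
  pos 6: 100100 XOR 101001 = 001101
  pos 8: 110100 XOR 101001 = 011101
  pos 9: 111010 XOR 101001 = 010011
Remainder (last 5 bits) = 10011. This is the CRC / FCS.

10011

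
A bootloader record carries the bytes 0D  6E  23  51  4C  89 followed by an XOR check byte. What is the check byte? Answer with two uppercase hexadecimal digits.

XOR the bytes together:
  start with 0x0D
  0x0D ⊕ 0x6E = 0x63
  0x63 ⊕ 0x23 = 0x40
  0x40 ⊕ 0x51 = 0x11
  0x11 ⊕ 0x4C = 0x5D
  0x5D ⊕ 0x89 = 0xD4

D4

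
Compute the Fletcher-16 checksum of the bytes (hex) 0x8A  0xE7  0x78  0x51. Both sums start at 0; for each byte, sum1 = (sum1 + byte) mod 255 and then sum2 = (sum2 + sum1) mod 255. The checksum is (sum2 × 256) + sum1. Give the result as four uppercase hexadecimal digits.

243C

Running sums (mod 255):
  after byte 0 (0x8A): sum1=138, sum2=138
  after byte 1 (0xE7): sum1=114, sum2=252
  after byte 2 (0x78): sum1=234, sum2=231
  after byte 3 (0x51): sum1=60, sum2=36
Checksum = sum2·256 + sum1 = 36·256 + 60 = 9276 = 0x243C.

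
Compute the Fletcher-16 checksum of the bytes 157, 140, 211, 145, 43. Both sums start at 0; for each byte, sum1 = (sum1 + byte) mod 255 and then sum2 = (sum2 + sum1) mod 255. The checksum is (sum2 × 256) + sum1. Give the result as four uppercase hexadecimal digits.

10BA

Running sums (mod 255):
  after byte 0 (157): sum1=157, sum2=157
  after byte 1 (140): sum1=42, sum2=199
  after byte 2 (211): sum1=253, sum2=197
  after byte 3 (145): sum1=143, sum2=85
  after byte 4 (43): sum1=186, sum2=16
Checksum = sum2·256 + sum1 = 16·256 + 186 = 4282 = 0x10BA.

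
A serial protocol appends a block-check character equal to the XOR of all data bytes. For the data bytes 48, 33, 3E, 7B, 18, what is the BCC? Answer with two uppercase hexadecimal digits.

26

XOR the bytes together:
  start with 0x48
  0x48 ⊕ 0x33 = 0x7B
  0x7B ⊕ 0x3E = 0x45
  0x45 ⊕ 0x7B = 0x3E
  0x3E ⊕ 0x18 = 0x26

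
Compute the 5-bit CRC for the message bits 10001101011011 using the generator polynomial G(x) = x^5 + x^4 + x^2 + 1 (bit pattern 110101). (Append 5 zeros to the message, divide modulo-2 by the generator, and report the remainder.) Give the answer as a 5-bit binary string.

Append 5 zeros: 1000110101101100000. Divide by 110101 (XOR where the leading bit is 1):
  pos 0: 100011 XOR 110101 = 010110
  pos 1: 101100 XOR 110101 = 011001
  pos 2: 110011 XOR 110101 = 000110
  pos 5: 110011 XOR 110101 = 000110
  pos 8: 110011 XOR 110101 = 000110
  pos 11: 110000 XOR 110101 = 000101
Remainder (last 5 bits) = 10100. This is the CRC / FCS.

10100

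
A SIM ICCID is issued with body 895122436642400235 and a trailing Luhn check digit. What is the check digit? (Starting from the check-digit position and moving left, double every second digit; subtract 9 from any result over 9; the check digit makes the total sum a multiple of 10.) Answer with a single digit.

1

Partial digits right→left: 5 3 2 0 0 4 2 4 6 6 3 4 2 2 1 5 9 8
Double every second digit counting from the check-digit position (so the 1st, 3rd, 5th, ... of the partial from the right).
  doubled (with −9 where >9): 1 4 0 4 3 6 4 2 9 → sum 33
  kept as-is: 3 0 4 4 6 4 2 5 8 → sum 36
Total = 33 + 36 = 69.
Check digit = (10 − (69 mod 10)) mod 10 = 1.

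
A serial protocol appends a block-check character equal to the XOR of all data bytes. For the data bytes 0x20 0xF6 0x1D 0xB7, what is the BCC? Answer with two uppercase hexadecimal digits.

7C

XOR the bytes together:
  start with 0x20
  0x20 ⊕ 0xF6 = 0xD6
  0xD6 ⊕ 0x1D = 0xCB
  0xCB ⊕ 0xB7 = 0x7C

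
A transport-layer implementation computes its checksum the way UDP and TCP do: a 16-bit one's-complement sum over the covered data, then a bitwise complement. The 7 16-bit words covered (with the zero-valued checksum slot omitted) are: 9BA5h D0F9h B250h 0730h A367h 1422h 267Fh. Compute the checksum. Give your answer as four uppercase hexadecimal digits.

One's-complement addition (fold any carry out of bit 15 back into bit 0):
  0x9BA5 + 0xD0F9 = 0x16C9E → wrap carry → 0x6C9F
  0x6C9F + 0xB250 = 0x11EEF → wrap carry → 0x1EF0
  0x1EF0 + 0x0730 = 0x02620
  0x2620 + 0xA367 = 0x0C987
  0xC987 + 0x1422 = 0x0DDA9
  0xDDA9 + 0x267F = 0x10428 → wrap carry → 0x0429
One's-complement sum = 0x0429.
Checksum = ~0x0429 & 0xFFFF = 0xFBD6.

FBD6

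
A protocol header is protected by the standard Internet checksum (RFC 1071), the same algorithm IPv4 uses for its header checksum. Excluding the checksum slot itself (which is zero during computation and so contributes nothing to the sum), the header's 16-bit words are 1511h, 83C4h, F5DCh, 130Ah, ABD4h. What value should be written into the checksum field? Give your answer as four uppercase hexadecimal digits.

One's-complement addition (fold any carry out of bit 15 back into bit 0):
  0x1511 + 0x83C4 = 0x098D5
  0x98D5 + 0xF5DC = 0x18EB1 → wrap carry → 0x8EB2
  0x8EB2 + 0x130A = 0x0A1BC
  0xA1BC + 0xABD4 = 0x14D90 → wrap carry → 0x4D91
One's-complement sum = 0x4D91.
Checksum = ~0x4D91 & 0xFFFF = 0xB26E.

B26E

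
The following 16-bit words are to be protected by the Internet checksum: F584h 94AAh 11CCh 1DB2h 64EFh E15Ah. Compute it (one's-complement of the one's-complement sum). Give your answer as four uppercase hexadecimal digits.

One's-complement addition (fold any carry out of bit 15 back into bit 0):
  0xF584 + 0x94AA = 0x18A2E → wrap carry → 0x8A2F
  0x8A2F + 0x11CC = 0x09BFB
  0x9BFB + 0x1DB2 = 0x0B9AD
  0xB9AD + 0x64EF = 0x11E9C → wrap carry → 0x1E9D
  0x1E9D + 0xE15A = 0x0FFF7
One's-complement sum = 0xFFF7.
Checksum = ~0xFFF7 & 0xFFFF = 0x0008.

0008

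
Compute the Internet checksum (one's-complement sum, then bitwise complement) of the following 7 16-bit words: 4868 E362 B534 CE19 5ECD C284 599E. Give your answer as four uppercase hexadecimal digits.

One's-complement addition (fold any carry out of bit 15 back into bit 0):
  0x4868 + 0xE362 = 0x12BCA → wrap carry → 0x2BCB
  0x2BCB + 0xB534 = 0x0E0FF
  0xE0FF + 0xCE19 = 0x1AF18 → wrap carry → 0xAF19
  0xAF19 + 0x5ECD = 0x10DE6 → wrap carry → 0x0DE7
  0x0DE7 + 0xC284 = 0x0D06B
  0xD06B + 0x599E = 0x12A09 → wrap carry → 0x2A0A
One's-complement sum = 0x2A0A.
Checksum = ~0x2A0A & 0xFFFF = 0xD5F5.

D5F5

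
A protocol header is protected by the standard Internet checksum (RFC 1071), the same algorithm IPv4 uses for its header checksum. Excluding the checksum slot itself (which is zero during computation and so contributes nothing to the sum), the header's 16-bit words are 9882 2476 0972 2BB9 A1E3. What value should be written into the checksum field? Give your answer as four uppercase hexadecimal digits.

One's-complement addition (fold any carry out of bit 15 back into bit 0):
  0x9882 + 0x2476 = 0x0BCF8
  0xBCF8 + 0x0972 = 0x0C66A
  0xC66A + 0x2BB9 = 0x0F223
  0xF223 + 0xA1E3 = 0x19406 → wrap carry → 0x9407
One's-complement sum = 0x9407.
Checksum = ~0x9407 & 0xFFFF = 0x6BF8.

6BF8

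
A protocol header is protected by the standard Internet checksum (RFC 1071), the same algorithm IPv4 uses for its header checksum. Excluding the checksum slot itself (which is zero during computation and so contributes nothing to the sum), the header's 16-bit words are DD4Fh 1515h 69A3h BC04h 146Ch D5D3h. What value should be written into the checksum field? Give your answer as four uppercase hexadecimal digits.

FDB2

One's-complement addition (fold any carry out of bit 15 back into bit 0):
  0xDD4F + 0x1515 = 0x0F264
  0xF264 + 0x69A3 = 0x15C07 → wrap carry → 0x5C08
  0x5C08 + 0xBC04 = 0x1180C → wrap carry → 0x180D
  0x180D + 0x146C = 0x02C79
  0x2C79 + 0xD5D3 = 0x1024C → wrap carry → 0x024D
One's-complement sum = 0x024D.
Checksum = ~0x024D & 0xFFFF = 0xFDB2.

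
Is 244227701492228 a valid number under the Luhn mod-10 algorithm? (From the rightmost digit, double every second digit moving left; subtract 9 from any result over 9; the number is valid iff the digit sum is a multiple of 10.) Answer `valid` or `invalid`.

From the right, keep odd positions and double even positions (subtract 9 from any doubled value over 9):
  doubled (positions 2,4,...): 4 4 8 0 5 4 8 → sum 33
  kept (positions 1,3,...): 8 2 9 1 7 2 4 2 → sum 35
Total = 68.
68 mod 10 = 8, so the number is invalid.

invalid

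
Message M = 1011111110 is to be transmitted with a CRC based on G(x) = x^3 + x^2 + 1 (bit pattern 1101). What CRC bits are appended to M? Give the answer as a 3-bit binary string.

Append 3 zeros: 1011111110000. Divide by 1101 (XOR where the leading bit is 1):
  pos 0: 1011 XOR 1101 = 0110
  pos 1: 1101 XOR 1101 = 0000
  pos 5: 1111 XOR 1101 = 0010
  pos 7: 1000 XOR 1101 = 0101
  pos 8: 1010 XOR 1101 = 0111
  pos 9: 1110 XOR 1101 = 0011
Remainder (last 3 bits) = 011. This is the CRC / FCS.

011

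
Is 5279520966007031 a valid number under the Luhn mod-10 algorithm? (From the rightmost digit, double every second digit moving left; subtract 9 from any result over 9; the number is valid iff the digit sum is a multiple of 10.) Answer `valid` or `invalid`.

From the right, keep odd positions and double even positions (subtract 9 from any doubled value over 9):
  doubled (positions 2,4,...): 6 5 0 3 0 1 5 1 → sum 21
  kept (positions 1,3,...): 1 0 0 6 9 2 9 2 → sum 29
Total = 50.
50 mod 10 = 0, so the number is valid.

valid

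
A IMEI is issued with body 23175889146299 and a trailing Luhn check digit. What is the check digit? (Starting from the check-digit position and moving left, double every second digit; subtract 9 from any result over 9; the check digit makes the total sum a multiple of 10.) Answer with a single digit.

0

Partial digits right→left: 9 9 2 6 4 1 9 8 8 5 7 1 3 2
Double every second digit counting from the check-digit position (so the 1st, 3rd, 5th, ... of the partial from the right).
  doubled (with −9 where >9): 9 4 8 9 7 5 6 → sum 48
  kept as-is: 9 6 1 8 5 1 2 → sum 32
Total = 48 + 32 = 80.
Check digit = (10 − (80 mod 10)) mod 10 = 0.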